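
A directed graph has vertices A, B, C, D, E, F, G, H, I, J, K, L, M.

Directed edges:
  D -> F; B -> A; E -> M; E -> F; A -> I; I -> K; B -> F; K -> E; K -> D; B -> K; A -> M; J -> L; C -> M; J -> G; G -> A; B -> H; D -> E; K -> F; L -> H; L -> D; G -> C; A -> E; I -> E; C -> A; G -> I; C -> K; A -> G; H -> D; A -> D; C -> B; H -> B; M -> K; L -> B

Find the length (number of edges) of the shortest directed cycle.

For each vertex v, BFS finds the shortest path from v back to v.
The shortest such closed walk is G → A → G, length 2.

2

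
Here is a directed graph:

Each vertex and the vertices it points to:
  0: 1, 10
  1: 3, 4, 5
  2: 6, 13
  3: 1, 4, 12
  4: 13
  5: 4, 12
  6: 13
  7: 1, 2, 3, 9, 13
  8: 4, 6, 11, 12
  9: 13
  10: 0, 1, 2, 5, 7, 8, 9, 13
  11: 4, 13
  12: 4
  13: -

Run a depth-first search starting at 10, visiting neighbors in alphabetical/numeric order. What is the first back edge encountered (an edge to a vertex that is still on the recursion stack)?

3->1

DFS from 10 (visiting neighbors in alphabetical/numeric order); mark gray on enter, black on exit:
10 gray
  0 gray
    1 gray
      3 gray
        3→1: 1 is gray → back edge
First back edge: 3 → 1.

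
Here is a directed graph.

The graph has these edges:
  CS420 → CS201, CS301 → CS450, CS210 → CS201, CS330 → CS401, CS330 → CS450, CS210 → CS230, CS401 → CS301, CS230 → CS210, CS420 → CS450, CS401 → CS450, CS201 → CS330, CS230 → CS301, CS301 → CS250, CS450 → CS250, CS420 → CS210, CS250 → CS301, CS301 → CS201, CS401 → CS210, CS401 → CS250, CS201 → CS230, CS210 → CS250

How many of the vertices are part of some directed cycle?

8

A vertex is on a directed cycle iff it belongs to a strongly connected component of size ≥ 2 (or has a self-loop).
The vertices on cycles are {CS201, CS210, CS230, CS250, CS301, CS330, CS401, CS450} — 8 in total.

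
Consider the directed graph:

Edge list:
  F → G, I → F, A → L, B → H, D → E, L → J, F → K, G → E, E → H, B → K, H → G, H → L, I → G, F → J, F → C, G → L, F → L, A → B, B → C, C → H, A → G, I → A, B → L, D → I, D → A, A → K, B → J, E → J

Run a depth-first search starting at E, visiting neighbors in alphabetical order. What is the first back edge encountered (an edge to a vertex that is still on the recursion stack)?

G->E

DFS from E (visiting neighbors in alphabetical order); mark gray on enter, black on exit:
E gray
  H gray
    G gray
      G→E: E is gray → back edge
First back edge: G → E.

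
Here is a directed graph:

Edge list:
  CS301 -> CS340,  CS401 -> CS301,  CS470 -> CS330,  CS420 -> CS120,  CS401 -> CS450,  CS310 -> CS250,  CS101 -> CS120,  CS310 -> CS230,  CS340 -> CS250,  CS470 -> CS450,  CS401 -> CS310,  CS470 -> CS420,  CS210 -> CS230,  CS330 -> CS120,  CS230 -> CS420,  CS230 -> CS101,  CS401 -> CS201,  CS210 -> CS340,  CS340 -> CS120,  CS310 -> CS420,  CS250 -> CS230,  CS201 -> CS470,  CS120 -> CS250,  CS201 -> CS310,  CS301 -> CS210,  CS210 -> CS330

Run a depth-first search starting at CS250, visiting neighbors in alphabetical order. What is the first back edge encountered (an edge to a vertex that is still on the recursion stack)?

DFS from CS250 (visiting neighbors in alphabetical order); mark gray on enter, black on exit:
CS250 gray
  CS230 gray
    CS101 gray
      CS120 gray
        CS120→CS250: CS250 is gray → back edge
First back edge: CS120 → CS250.

CS120->CS250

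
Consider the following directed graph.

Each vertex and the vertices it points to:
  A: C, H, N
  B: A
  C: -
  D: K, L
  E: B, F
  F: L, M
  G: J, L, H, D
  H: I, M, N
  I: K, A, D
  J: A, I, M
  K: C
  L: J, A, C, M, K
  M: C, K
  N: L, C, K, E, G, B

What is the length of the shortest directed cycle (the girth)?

For each vertex v, BFS finds the shortest path from v back to v.
The shortest such closed walk is H → I → A → H, length 3.

3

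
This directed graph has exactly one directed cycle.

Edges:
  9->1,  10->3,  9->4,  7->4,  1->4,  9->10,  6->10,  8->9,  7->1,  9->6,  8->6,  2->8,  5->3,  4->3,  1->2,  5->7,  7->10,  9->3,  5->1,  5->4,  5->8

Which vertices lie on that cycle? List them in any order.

1, 2, 8, 9

DFS with gray/black marking from 8:
8 gray
  6 gray
    10 gray
      3 gray
      3 black
    10 black
  6 black
  9 gray
    9→3: 3 black — skip
    1 gray
      2 gray
        2→8: 8 is gray → back edge
Back edge closes the cycle 8 → 9 → 1 → 2 → 8; its vertices are {1, 2, 8, 9}.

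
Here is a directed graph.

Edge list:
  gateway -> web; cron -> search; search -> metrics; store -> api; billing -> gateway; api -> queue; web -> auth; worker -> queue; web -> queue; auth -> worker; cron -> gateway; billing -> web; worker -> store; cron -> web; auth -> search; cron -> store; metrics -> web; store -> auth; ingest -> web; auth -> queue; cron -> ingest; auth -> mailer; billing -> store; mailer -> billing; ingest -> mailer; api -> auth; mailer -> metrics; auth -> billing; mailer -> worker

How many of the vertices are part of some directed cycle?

10

A vertex is on a directed cycle iff it belongs to a strongly connected component of size ≥ 2 (or has a self-loop).
The vertices on cycles are {api, web, auth, store, mailer, search, worker, billing, gateway, metrics} — 10 in total.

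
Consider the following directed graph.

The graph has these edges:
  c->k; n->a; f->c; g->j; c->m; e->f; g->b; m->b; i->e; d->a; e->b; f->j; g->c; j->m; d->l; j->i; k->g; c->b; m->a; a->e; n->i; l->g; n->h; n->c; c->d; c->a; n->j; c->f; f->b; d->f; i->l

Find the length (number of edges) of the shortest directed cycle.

For each vertex v, BFS finds the shortest path from v back to v.
The shortest such closed walk is c → f → c, length 2.

2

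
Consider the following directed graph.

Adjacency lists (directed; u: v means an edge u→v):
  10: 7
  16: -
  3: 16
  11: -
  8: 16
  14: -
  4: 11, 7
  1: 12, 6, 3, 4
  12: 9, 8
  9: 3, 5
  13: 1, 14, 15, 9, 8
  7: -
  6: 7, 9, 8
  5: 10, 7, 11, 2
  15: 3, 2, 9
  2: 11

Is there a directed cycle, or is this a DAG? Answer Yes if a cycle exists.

DFS with white/gray/black marking, starting from 8:
8 gray
  16 gray
  16 black
8 black
10 gray
  7 gray
  7 black
10 black
3 gray
  3→16: 16 black — skip
3 black
11 gray
11 black
14 gray
14 black
4 gray
  4→11: 11 black — skip
  4→7: 7 black — skip
4 black
1 gray
  12 gray
    9 gray
      9→3: 3 black — skip
      5 gray
        5→10: 10 black — skip
        5→7: 7 black — skip
        5→11: 11 black — skip
        2 gray
          2→11: 11 black — skip
        2 black
      5 black
    9 black
    12→8: 8 black — skip
  12 black
  6 gray
    6→7: 7 black — skip
    6→9: 9 black — skip
    6→8: 8 black — skip
  6 black
  1→3: 3 black — skip
  1→4: 4 black — skip
1 black
13 gray
  13→1: 1 black — skip
  13→14: 14 black — skip
  15 gray
    15→3: 3 black — skip
    15→2: 2 black — skip
    15→9: 9 black — skip
  15 black
  13→9: 9 black — skip
  13→8: 8 black — skip
13 black
Every edge goes to a white or black vertex — no back edge, so the graph is acyclic.

No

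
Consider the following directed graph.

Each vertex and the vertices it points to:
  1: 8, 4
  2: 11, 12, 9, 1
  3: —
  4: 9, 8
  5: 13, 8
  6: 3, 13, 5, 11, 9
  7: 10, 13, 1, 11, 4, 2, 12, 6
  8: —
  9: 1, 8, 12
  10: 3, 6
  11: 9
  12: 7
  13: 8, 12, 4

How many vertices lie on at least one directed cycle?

11

A vertex is on a directed cycle iff it belongs to a strongly connected component of size ≥ 2 (or has a self-loop).
The vertices on cycles are {1, 2, 4, 5, 6, 7, 9, 10, 11, 12, 13} — 11 in total.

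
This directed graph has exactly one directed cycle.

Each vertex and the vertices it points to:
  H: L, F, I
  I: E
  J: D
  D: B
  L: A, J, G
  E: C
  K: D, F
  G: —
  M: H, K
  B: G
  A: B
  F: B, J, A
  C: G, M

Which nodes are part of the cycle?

DFS with gray/black marking from M:
M gray
  H gray
    L gray
      A gray
        B gray
          G gray
          G black
        B black
      A black
      J gray
        D gray
          D→B: B black — skip
        D black
      J black
      L→G: G black — skip
    L black
    F gray
      F→B: B black — skip
      F→J: J black — skip
      F→A: A black — skip
    F black
    I gray
      E gray
        C gray
          C→G: G black — skip
          C→M: M is gray → back edge
Back edge closes the cycle M → H → I → E → C → M; its vertices are {C, E, H, I, M}.

C, E, H, I, M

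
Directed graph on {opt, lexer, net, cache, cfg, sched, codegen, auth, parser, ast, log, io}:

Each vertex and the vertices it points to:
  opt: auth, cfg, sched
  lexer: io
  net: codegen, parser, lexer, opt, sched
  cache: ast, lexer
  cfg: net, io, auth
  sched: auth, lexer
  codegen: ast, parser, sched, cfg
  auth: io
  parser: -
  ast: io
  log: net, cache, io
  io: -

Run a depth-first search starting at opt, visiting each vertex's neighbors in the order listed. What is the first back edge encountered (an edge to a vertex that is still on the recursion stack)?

DFS from opt (visiting each vertex's neighbors in the order listed); mark gray on enter, black on exit:
opt gray
  auth gray
    io gray
    io black
  auth black
  cfg gray
    net gray
      codegen gray
        ast gray
          ast→io: io black — skip
        ast black
        parser gray
        parser black
        sched gray
          sched→auth: auth black — skip
          lexer gray
            lexer→io: io black — skip
          lexer black
        sched black
        codegen→cfg: cfg is gray → back edge
First back edge: codegen → cfg.

codegen->cfg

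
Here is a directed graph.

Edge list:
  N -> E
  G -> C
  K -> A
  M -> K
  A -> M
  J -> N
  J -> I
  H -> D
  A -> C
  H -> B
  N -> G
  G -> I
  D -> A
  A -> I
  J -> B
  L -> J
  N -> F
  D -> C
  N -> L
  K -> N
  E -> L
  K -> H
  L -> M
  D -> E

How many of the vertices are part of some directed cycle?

A vertex is on a directed cycle iff it belongs to a strongly connected component of size ≥ 2 (or has a self-loop).
The vertices on cycles are {A, D, E, H, J, K, L, M, N} — 9 in total.

9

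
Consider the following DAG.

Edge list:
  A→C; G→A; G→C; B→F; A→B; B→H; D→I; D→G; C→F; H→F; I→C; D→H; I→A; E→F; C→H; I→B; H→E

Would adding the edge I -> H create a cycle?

No

Adding I→H creates a cycle iff H can already reach I.
Explore from H: no path reaches I. The graph stays acyclic.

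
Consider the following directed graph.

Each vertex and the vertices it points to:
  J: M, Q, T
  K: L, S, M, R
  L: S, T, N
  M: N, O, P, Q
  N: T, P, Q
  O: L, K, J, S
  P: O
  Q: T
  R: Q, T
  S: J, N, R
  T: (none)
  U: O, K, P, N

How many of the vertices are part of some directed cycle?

8

A vertex is on a directed cycle iff it belongs to a strongly connected component of size ≥ 2 (or has a self-loop).
The vertices on cycles are {J, K, L, M, N, O, P, S} — 8 in total.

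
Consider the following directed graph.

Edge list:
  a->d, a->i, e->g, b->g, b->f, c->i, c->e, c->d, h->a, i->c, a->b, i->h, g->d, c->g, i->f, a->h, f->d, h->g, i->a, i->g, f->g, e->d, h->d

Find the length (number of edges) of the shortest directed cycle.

For each vertex v, BFS finds the shortest path from v back to v.
The shortest such closed walk is c → i → c, length 2.

2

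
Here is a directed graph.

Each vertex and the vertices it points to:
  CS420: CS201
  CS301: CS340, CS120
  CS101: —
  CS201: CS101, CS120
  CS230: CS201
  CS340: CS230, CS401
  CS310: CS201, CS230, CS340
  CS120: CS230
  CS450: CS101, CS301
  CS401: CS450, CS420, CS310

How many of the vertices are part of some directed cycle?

8

A vertex is on a directed cycle iff it belongs to a strongly connected component of size ≥ 2 (or has a self-loop).
The vertices on cycles are {CS120, CS201, CS230, CS301, CS310, CS340, CS401, CS450} — 8 in total.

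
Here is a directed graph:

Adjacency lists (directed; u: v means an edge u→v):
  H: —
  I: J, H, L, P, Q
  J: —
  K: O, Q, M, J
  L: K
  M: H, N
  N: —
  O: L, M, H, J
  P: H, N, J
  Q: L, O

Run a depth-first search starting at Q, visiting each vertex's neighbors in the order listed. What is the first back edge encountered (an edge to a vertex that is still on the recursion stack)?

O→L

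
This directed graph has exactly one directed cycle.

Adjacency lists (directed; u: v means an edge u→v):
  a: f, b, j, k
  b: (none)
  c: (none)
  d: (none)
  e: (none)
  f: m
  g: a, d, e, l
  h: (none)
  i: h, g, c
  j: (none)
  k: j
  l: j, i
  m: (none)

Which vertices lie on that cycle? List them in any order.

g, i, l

DFS with gray/black marking from g:
g gray
  a gray
    f gray
      m gray
      m black
    f black
    b gray
    b black
    j gray
    j black
    k gray
      k→j: j black — skip
    k black
  a black
  d gray
  d black
  e gray
  e black
  l gray
    l→j: j black — skip
    i gray
      h gray
      h black
      i→g: g is gray → back edge
Back edge closes the cycle g → l → i → g; its vertices are {g, i, l}.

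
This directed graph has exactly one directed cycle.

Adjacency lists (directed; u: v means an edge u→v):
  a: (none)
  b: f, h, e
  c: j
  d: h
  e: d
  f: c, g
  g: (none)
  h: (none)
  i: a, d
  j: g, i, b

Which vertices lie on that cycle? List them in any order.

DFS with gray/black marking from j:
j gray
  g gray
  g black
  i gray
    a gray
    a black
    d gray
      h gray
      h black
    d black
  i black
  b gray
    f gray
      c gray
        c→j: j is gray → back edge
Back edge closes the cycle j → b → f → c → j; its vertices are {b, c, f, j}.

b, c, f, j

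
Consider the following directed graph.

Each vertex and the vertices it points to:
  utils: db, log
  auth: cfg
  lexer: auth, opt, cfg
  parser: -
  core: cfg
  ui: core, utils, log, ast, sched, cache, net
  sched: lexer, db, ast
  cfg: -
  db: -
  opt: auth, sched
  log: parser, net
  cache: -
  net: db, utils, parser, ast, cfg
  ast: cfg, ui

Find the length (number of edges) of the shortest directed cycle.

2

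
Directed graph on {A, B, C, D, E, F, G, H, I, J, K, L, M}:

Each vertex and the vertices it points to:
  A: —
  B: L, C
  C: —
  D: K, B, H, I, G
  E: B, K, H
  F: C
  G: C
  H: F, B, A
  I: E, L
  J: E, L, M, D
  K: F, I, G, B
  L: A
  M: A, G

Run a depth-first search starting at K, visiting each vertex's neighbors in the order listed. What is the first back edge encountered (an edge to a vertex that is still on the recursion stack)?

DFS from K (visiting each vertex's neighbors in the order listed); mark gray on enter, black on exit:
K gray
  F gray
    C gray
    C black
  F black
  I gray
    E gray
      B gray
        L gray
          A gray
          A black
        L black
        B→C: C black — skip
      B black
      E→K: K is gray → back edge
First back edge: E → K.

E->K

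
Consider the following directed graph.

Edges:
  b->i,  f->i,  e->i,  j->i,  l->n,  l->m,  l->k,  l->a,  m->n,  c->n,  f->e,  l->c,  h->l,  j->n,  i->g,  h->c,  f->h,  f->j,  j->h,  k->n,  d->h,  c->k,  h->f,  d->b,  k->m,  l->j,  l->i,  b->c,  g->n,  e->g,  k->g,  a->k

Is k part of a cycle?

k lies on a cycle iff there is a path from k back to itself.
Exploring from k, it never reaches itself; equivalently, its strongly connected component is a singleton.

No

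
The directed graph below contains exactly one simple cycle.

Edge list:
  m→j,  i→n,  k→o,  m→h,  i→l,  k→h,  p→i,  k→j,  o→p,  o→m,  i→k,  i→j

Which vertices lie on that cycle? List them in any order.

i, k, o, p

DFS with gray/black marking from i:
i gray
  k gray
    h gray
    h black
    o gray
      m gray
        m→h: h black — skip
        j gray
        j black
      m black
      p gray
        p→i: i is gray → back edge
Back edge closes the cycle i → k → o → p → i; its vertices are {i, k, o, p}.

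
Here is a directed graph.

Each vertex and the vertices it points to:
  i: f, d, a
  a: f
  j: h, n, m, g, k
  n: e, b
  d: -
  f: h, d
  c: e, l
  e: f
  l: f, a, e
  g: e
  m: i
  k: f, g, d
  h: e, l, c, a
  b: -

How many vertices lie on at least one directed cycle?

6

A vertex is on a directed cycle iff it belongs to a strongly connected component of size ≥ 2 (or has a self-loop).
The vertices on cycles are {a, c, e, f, h, l} — 6 in total.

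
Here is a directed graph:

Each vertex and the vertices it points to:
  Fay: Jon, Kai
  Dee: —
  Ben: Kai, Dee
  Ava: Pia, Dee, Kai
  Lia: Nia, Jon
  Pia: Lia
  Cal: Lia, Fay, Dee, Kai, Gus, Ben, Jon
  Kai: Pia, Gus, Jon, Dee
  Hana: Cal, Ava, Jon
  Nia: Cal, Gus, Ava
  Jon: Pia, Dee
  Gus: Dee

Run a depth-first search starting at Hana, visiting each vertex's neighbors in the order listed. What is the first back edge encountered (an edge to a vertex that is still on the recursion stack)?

Nia→Cal

DFS from Hana (visiting each vertex's neighbors in the order listed); mark gray on enter, black on exit:
Hana gray
  Cal gray
    Lia gray
      Nia gray
        Nia→Cal: Cal is gray → back edge
First back edge: Nia → Cal.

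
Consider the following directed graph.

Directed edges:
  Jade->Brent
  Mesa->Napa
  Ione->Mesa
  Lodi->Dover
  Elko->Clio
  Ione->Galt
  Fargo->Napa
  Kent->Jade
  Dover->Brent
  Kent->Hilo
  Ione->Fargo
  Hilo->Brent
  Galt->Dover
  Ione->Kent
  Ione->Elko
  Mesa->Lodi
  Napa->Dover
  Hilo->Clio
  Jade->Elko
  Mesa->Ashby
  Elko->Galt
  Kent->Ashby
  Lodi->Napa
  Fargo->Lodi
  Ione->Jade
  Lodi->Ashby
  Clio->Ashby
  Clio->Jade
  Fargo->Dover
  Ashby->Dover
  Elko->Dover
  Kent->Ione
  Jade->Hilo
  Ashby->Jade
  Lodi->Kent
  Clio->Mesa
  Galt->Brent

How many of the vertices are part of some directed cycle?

A vertex is on a directed cycle iff it belongs to a strongly connected component of size ≥ 2 (or has a self-loop).
The vertices on cycles are {Clio, Elko, Hilo, Ione, Jade, Kent, Lodi, Mesa, Ashby, Fargo} — 10 in total.

10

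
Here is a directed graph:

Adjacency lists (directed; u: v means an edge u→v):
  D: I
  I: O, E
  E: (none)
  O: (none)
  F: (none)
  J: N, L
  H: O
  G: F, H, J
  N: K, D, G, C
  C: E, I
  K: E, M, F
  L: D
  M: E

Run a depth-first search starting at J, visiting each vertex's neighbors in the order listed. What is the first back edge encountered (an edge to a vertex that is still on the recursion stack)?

G→J

DFS from J (visiting each vertex's neighbors in the order listed); mark gray on enter, black on exit:
J gray
  N gray
    K gray
      E gray
      E black
      M gray
        M→E: E black — skip
      M black
      F gray
      F black
    K black
    D gray
      I gray
        O gray
        O black
        I→E: E black — skip
      I black
    D black
    G gray
      G→F: F black — skip
      H gray
        H→O: O black — skip
      H black
      G→J: J is gray → back edge
First back edge: G → J.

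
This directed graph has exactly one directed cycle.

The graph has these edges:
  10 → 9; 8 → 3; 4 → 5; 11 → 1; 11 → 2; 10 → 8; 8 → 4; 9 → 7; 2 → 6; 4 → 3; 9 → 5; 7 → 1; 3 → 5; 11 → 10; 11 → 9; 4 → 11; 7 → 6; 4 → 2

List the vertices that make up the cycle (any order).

4, 8, 10, 11

DFS with gray/black marking from 4:
4 gray
  11 gray
    2 gray
      6 gray
      6 black
    2 black
    10 gray
      9 gray
        5 gray
        5 black
        7 gray
          1 gray
          1 black
          7→6: 6 black — skip
        7 black
      9 black
      8 gray
        3 gray
          3→5: 5 black — skip
        3 black
        8→4: 4 is gray → back edge
Back edge closes the cycle 4 → 11 → 10 → 8 → 4; its vertices are {4, 8, 10, 11}.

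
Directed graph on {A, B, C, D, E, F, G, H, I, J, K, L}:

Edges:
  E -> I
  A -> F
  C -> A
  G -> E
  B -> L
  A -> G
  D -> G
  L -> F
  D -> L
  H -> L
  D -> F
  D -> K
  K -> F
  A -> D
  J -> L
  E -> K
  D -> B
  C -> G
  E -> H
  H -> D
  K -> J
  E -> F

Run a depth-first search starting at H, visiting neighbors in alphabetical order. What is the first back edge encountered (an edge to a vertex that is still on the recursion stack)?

E->H

DFS from H (visiting neighbors in alphabetical order); mark gray on enter, black on exit:
H gray
  D gray
    B gray
      L gray
        F gray
        F black
      L black
    B black
    D→F: F black — skip
    G gray
      E gray
        E→F: F black — skip
        E→H: H is gray → back edge
First back edge: E → H.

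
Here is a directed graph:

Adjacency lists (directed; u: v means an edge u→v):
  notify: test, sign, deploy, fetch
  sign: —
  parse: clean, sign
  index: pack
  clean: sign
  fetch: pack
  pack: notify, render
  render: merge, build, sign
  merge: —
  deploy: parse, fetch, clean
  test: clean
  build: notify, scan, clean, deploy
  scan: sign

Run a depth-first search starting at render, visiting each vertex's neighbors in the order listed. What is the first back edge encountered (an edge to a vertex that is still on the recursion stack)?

DFS from render (visiting each vertex's neighbors in the order listed); mark gray on enter, black on exit:
render gray
  merge gray
  merge black
  build gray
    notify gray
      test gray
        clean gray
          sign gray
          sign black
        clean black
      test black
      notify→sign: sign black — skip
      deploy gray
        parse gray
          parse→clean: clean black — skip
          parse→sign: sign black — skip
        parse black
        fetch gray
          pack gray
            pack→notify: notify is gray → back edge
First back edge: pack → notify.

pack→notify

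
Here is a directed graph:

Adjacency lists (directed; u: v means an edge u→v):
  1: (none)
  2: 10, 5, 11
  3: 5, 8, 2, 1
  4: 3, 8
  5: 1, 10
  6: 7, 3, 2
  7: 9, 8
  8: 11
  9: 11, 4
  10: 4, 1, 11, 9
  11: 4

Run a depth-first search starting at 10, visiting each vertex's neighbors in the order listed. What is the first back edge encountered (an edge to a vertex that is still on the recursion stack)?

DFS from 10 (visiting each vertex's neighbors in the order listed); mark gray on enter, black on exit:
10 gray
  4 gray
    3 gray
      5 gray
        1 gray
        1 black
        5→10: 10 is gray → back edge
First back edge: 5 → 10.

5->10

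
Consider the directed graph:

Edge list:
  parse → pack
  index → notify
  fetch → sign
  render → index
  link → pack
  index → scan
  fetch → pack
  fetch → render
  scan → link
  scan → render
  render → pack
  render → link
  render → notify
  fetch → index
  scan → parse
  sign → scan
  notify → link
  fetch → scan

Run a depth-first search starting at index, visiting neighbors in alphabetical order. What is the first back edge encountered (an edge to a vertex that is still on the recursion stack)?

DFS from index (visiting neighbors in alphabetical order); mark gray on enter, black on exit:
index gray
  notify gray
    link gray
      pack gray
      pack black
    link black
  notify black
  scan gray
    scan→link: link black — skip
    parse gray
      parse→pack: pack black — skip
    parse black
    render gray
      render→index: index is gray → back edge
First back edge: render → index.

render→index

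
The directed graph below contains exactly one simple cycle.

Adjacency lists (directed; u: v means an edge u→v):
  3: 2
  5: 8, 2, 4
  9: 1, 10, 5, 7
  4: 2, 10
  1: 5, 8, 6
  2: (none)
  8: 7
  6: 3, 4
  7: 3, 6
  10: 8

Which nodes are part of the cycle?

4, 6, 7, 8, 10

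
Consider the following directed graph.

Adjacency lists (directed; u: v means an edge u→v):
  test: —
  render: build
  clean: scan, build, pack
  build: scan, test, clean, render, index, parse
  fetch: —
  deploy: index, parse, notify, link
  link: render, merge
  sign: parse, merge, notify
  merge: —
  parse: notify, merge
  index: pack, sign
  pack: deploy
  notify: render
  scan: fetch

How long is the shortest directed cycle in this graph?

For each vertex v, BFS finds the shortest path from v back to v.
The shortest such closed walk is clean → build → clean, length 2.

2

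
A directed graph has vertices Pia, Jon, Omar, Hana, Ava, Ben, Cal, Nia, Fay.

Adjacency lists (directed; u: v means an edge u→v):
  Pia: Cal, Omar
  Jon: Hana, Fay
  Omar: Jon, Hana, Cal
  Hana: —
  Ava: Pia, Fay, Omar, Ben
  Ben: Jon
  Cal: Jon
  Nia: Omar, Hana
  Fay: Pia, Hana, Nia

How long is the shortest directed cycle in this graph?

For each vertex v, BFS finds the shortest path from v back to v.
The shortest such closed walk is Fay → Pia → Omar → Jon → Fay, length 4.

4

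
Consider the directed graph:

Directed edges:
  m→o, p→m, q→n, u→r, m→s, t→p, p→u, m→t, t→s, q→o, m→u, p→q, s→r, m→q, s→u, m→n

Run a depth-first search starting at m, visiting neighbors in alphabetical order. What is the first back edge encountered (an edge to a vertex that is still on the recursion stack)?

DFS from m (visiting neighbors in alphabetical order); mark gray on enter, black on exit:
m gray
  n gray
  n black
  o gray
  o black
  q gray
    q→n: n black — skip
    q→o: o black — skip
  q black
  s gray
    r gray
    r black
    u gray
      u→r: r black — skip
    u black
  s black
  t gray
    p gray
      p→m: m is gray → back edge
First back edge: p → m.

p->m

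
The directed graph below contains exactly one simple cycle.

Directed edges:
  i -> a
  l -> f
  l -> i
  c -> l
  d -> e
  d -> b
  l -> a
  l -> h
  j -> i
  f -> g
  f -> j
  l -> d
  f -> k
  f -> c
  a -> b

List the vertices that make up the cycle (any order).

c, f, l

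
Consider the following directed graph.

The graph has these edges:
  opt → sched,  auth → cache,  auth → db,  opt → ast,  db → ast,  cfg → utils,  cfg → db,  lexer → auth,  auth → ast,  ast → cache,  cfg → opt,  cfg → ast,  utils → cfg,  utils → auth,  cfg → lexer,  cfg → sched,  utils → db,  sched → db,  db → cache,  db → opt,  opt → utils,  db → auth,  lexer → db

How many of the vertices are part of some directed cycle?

7

A vertex is on a directed cycle iff it belongs to a strongly connected component of size ≥ 2 (or has a self-loop).
The vertices on cycles are {db, cfg, opt, auth, lexer, sched, utils} — 7 in total.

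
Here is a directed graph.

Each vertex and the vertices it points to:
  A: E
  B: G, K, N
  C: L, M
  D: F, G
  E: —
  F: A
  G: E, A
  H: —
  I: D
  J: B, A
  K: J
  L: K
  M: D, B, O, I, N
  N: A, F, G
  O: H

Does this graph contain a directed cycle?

Yes

DFS with white/gray/black marking, starting from F:
F gray
  A gray
    E gray
    E black
  A black
F black
B gray
  G gray
    G→E: E black — skip
    G→A: A black — skip
  G black
  K gray
    J gray
      J→B: B is gray → back edge
Back edge found, so a cycle exists: B → K → J → B.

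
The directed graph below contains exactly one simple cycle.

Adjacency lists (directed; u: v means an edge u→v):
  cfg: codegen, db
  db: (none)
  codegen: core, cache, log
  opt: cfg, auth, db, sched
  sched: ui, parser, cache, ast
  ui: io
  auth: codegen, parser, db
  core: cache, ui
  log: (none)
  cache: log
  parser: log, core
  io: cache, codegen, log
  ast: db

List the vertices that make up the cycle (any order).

io, ui, core, codegen

DFS with gray/black marking from ui:
ui gray
  io gray
    cache gray
      log gray
      log black
    cache black
    codegen gray
      core gray
        core→cache: cache black — skip
        core→ui: ui is gray → back edge
Back edge closes the cycle ui → io → codegen → core → ui; its vertices are {io, ui, core, codegen}.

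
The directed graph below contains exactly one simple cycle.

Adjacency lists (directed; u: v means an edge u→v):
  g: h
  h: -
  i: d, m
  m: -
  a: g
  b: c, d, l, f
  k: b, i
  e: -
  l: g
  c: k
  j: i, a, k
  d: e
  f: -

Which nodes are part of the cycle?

DFS with gray/black marking from k:
k gray
  b gray
    c gray
      c→k: k is gray → back edge
Back edge closes the cycle k → b → c → k; its vertices are {b, c, k}.

b, c, k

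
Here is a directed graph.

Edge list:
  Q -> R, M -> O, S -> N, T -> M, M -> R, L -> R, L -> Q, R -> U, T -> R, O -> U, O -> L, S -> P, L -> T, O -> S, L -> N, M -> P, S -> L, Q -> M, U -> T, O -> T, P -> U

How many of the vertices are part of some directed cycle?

9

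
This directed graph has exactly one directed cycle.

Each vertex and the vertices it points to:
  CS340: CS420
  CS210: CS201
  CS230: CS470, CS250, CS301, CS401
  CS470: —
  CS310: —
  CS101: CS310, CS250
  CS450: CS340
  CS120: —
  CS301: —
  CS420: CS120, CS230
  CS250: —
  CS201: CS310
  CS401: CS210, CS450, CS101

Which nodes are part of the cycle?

CS230, CS340, CS401, CS420, CS450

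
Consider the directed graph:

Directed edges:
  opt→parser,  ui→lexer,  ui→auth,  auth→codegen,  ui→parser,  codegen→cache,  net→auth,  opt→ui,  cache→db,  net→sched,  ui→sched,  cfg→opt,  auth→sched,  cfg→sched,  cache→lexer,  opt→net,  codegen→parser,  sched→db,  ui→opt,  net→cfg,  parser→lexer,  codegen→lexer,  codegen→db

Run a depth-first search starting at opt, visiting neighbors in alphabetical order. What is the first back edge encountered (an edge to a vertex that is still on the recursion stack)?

cfg→opt

DFS from opt (visiting neighbors in alphabetical order); mark gray on enter, black on exit:
opt gray
  net gray
    auth gray
      codegen gray
        cache gray
          db gray
          db black
          lexer gray
          lexer black
        cache black
        codegen→db: db black — skip
        codegen→lexer: lexer black — skip
        parser gray
          parser→lexer: lexer black — skip
        parser black
      codegen black
      sched gray
        sched→db: db black — skip
      sched black
    auth black
    cfg gray
      cfg→opt: opt is gray → back edge
First back edge: cfg → opt.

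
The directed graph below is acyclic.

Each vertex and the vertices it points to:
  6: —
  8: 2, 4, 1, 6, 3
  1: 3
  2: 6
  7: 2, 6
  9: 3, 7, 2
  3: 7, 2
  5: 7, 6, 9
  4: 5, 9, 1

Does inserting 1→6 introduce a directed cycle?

No

Adding 1→6 creates a cycle iff 6 can already reach 1.
Explore from 6: no path reaches 1. The graph stays acyclic.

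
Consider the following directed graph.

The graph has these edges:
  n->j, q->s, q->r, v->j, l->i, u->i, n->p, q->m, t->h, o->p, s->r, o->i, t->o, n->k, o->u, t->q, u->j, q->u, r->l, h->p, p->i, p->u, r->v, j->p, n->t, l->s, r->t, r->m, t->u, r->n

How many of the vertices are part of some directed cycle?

A vertex is on a directed cycle iff it belongs to a strongly connected component of size ≥ 2 (or has a self-loop).
The vertices on cycles are {j, l, n, p, q, r, s, t, u} — 9 in total.

9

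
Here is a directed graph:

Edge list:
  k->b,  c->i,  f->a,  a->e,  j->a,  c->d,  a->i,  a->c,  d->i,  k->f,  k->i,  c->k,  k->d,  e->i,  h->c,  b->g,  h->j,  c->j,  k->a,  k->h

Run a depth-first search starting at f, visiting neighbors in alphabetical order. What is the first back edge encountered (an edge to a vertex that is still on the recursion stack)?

DFS from f (visiting neighbors in alphabetical order); mark gray on enter, black on exit:
f gray
  a gray
    c gray
      d gray
        i gray
        i black
      d black
      c→i: i black — skip
      j gray
        j→a: a is gray → back edge
First back edge: j → a.

j→a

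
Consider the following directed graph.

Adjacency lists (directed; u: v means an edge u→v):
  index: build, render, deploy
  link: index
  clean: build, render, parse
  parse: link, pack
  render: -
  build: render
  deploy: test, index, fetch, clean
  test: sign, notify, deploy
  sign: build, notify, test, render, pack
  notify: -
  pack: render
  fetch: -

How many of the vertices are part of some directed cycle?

A vertex is on a directed cycle iff it belongs to a strongly connected component of size ≥ 2 (or has a self-loop).
The vertices on cycles are {link, sign, test, clean, index, parse, deploy} — 7 in total.

7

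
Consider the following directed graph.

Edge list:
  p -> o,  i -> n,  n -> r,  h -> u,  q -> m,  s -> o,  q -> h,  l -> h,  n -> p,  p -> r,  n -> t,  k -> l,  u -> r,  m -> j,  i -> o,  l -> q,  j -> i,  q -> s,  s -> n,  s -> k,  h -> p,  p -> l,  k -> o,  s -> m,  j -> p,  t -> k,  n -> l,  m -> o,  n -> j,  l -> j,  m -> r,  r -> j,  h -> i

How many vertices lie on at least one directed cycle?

13

A vertex is on a directed cycle iff it belongs to a strongly connected component of size ≥ 2 (or has a self-loop).
The vertices on cycles are {h, i, j, k, l, m, n, p, q, r, s, t, u} — 13 in total.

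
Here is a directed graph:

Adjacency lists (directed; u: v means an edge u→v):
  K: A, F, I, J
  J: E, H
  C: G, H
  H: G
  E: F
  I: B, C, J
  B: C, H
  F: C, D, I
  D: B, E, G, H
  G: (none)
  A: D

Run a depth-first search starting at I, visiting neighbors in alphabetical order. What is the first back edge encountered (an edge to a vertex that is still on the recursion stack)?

D→E

DFS from I (visiting neighbors in alphabetical order); mark gray on enter, black on exit:
I gray
  B gray
    C gray
      G gray
      G black
      H gray
        H→G: G black — skip
      H black
    C black
    B→H: H black — skip
  B black
  I→C: C black — skip
  J gray
    E gray
      F gray
        F→C: C black — skip
        D gray
          D→B: B black — skip
          D→E: E is gray → back edge
First back edge: D → E.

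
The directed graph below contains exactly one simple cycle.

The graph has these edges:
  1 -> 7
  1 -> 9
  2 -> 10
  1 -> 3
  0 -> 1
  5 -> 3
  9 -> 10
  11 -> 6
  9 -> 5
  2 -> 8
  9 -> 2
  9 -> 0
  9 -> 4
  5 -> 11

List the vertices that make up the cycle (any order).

0, 1, 9

DFS with gray/black marking from 9:
9 gray
  2 gray
    8 gray
    8 black
    10 gray
    10 black
  2 black
  5 gray
    3 gray
    3 black
    11 gray
      6 gray
      6 black
    11 black
  5 black
  4 gray
  4 black
  0 gray
    1 gray
      1→3: 3 black — skip
      7 gray
      7 black
      1→9: 9 is gray → back edge
Back edge closes the cycle 9 → 0 → 1 → 9; its vertices are {0, 1, 9}.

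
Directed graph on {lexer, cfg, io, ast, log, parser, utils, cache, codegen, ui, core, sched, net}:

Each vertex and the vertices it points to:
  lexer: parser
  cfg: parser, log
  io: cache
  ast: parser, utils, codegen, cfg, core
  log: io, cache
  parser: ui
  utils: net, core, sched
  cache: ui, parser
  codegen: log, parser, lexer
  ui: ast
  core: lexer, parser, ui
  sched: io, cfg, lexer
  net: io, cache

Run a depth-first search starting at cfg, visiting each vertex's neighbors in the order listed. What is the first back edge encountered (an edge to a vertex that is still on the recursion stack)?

ast->parser

DFS from cfg (visiting each vertex's neighbors in the order listed); mark gray on enter, black on exit:
cfg gray
  parser gray
    ui gray
      ast gray
        ast→parser: parser is gray → back edge
First back edge: ast → parser.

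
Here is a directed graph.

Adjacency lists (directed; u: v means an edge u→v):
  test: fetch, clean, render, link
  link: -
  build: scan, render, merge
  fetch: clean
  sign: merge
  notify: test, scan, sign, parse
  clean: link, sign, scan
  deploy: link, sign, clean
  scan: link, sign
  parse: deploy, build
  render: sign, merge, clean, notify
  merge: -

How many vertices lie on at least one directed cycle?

5

A vertex is on a directed cycle iff it belongs to a strongly connected component of size ≥ 2 (or has a self-loop).
The vertices on cycles are {test, build, parse, notify, render} — 5 in total.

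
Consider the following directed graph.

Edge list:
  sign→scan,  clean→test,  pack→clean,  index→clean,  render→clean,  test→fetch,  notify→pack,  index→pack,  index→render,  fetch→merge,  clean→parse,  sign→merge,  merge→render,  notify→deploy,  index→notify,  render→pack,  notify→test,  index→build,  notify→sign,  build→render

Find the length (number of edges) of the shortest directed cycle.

5

For each vertex v, BFS finds the shortest path from v back to v.
The shortest such closed walk is clean → test → fetch → merge → render → clean, length 5.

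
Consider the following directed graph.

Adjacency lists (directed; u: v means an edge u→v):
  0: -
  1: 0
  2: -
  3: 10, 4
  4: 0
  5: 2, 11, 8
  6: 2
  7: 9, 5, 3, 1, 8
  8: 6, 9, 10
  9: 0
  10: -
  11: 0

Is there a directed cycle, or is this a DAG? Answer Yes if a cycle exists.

No

DFS with white/gray/black marking, starting from 2:
2 gray
2 black
0 gray
0 black
1 gray
  1→0: 0 black — skip
1 black
3 gray
  10 gray
  10 black
  4 gray
    4→0: 0 black — skip
  4 black
3 black
5 gray
  5→2: 2 black — skip
  11 gray
    11→0: 0 black — skip
  11 black
  8 gray
    6 gray
      6→2: 2 black — skip
    6 black
    9 gray
      9→0: 0 black — skip
    9 black
    8→10: 10 black — skip
  8 black
5 black
7 gray
  7→9: 9 black — skip
  7→5: 5 black — skip
  7→3: 3 black — skip
  7→1: 1 black — skip
  7→8: 8 black — skip
7 black
Every edge goes to a white or black vertex — no back edge, so the graph is acyclic.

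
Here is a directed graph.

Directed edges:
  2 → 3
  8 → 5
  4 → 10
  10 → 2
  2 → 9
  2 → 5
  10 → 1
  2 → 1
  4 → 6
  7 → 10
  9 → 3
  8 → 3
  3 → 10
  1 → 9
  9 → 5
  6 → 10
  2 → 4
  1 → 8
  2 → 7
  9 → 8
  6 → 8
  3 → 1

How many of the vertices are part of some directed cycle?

A vertex is on a directed cycle iff it belongs to a strongly connected component of size ≥ 2 (or has a self-loop).
The vertices on cycles are {1, 2, 3, 4, 6, 7, 8, 9, 10} — 9 in total.

9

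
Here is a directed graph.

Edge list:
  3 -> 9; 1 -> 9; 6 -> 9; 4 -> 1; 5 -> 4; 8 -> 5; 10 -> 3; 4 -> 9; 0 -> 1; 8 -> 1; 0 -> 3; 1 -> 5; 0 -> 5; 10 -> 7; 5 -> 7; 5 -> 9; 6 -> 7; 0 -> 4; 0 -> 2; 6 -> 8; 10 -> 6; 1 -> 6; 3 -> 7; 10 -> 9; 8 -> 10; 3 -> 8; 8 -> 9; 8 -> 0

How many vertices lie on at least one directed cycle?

8

A vertex is on a directed cycle iff it belongs to a strongly connected component of size ≥ 2 (or has a self-loop).
The vertices on cycles are {0, 1, 3, 4, 5, 6, 8, 10} — 8 in total.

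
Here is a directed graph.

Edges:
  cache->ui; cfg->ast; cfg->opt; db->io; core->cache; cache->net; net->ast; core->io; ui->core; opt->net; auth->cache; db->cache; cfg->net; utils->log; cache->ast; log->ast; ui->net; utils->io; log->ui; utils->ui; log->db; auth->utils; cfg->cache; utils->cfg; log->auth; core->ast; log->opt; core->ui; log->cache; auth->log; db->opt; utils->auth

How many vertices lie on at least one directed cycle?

A vertex is on a directed cycle iff it belongs to a strongly connected component of size ≥ 2 (or has a self-loop).
The vertices on cycles are {ui, log, auth, core, cache, utils} — 6 in total.

6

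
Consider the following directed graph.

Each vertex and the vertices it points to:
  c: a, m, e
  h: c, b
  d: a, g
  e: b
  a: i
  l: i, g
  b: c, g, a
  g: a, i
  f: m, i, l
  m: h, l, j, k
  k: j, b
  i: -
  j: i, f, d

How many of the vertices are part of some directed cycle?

A vertex is on a directed cycle iff it belongs to a strongly connected component of size ≥ 2 (or has a self-loop).
The vertices on cycles are {b, c, e, f, h, j, k, m} — 8 in total.

8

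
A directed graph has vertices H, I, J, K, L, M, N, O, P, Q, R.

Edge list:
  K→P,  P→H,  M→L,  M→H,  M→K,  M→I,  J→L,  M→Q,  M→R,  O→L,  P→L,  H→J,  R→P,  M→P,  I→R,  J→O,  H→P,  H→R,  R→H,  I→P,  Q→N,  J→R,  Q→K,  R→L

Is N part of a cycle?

No

N lies on a cycle iff there is a path from N back to itself.
Exploring from N, it never reaches itself; equivalently, its strongly connected component is a singleton.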